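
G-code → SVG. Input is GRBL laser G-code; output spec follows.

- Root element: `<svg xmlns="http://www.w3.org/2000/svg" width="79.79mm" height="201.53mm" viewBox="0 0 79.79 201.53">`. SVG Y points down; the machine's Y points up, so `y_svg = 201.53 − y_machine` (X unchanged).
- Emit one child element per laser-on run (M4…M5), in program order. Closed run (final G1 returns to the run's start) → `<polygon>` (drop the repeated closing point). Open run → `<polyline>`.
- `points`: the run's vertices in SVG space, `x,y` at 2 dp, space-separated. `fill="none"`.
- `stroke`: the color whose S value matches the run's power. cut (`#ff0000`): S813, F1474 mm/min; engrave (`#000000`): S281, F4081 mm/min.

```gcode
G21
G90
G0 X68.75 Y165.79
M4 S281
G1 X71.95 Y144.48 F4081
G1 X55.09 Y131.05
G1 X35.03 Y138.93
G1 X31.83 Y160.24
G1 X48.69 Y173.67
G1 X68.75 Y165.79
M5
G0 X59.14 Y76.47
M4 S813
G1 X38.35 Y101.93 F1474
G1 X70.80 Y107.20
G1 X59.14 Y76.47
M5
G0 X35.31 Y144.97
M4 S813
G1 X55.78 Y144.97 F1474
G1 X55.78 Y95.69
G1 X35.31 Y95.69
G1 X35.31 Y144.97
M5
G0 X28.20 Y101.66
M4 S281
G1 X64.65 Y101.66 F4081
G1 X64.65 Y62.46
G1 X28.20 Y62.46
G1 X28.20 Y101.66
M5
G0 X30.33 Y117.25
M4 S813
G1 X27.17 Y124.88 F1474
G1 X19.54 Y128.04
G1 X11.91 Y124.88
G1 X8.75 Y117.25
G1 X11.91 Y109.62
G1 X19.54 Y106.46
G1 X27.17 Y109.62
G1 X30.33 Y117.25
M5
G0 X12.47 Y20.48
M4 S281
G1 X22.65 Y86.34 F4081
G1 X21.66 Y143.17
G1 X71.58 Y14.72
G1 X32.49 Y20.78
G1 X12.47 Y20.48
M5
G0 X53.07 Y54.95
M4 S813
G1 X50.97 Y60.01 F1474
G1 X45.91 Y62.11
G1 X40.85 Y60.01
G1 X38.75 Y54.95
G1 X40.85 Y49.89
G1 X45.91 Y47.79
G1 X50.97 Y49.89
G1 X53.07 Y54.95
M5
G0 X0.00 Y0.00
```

<svg xmlns="http://www.w3.org/2000/svg" width="79.79mm" height="201.53mm" viewBox="0 0 79.79 201.53">
  <polygon points="68.75,35.74 71.95,57.05 55.09,70.48 35.03,62.60 31.83,41.29 48.69,27.86" fill="none" stroke="#000000"/>
  <polygon points="59.14,125.06 38.35,99.60 70.80,94.33" fill="none" stroke="#ff0000"/>
  <polygon points="35.31,56.56 55.78,56.56 55.78,105.84 35.31,105.84" fill="none" stroke="#ff0000"/>
  <polygon points="28.20,99.87 64.65,99.87 64.65,139.07 28.20,139.07" fill="none" stroke="#000000"/>
  <polygon points="30.33,84.28 27.17,76.65 19.54,73.49 11.91,76.65 8.75,84.28 11.91,91.91 19.54,95.07 27.17,91.91" fill="none" stroke="#ff0000"/>
  <polygon points="12.47,181.05 22.65,115.19 21.66,58.36 71.58,186.81 32.49,180.75" fill="none" stroke="#000000"/>
  <polygon points="53.07,146.58 50.97,141.52 45.91,139.42 40.85,141.52 38.75,146.58 40.85,151.64 45.91,153.74 50.97,151.64" fill="none" stroke="#ff0000"/>
</svg>

Machine Y-up, SVG Y-down with viewBox height 201.53, so y_svg = 201.53 − y_machine; X carries over.

Run 1: the run's S281 means `#000000` (engrave). The run returns to its start, so emit a `<polygon>` with points (Y-flipped): 68.75,35.74 71.95,57.05 55.09,70.48 35.03,62.60 31.83,41.29 48.69,27.86.

Run 2: power S813 maps to stroke `#ff0000` (cut). The run returns to its start, so emit a `<polygon>` with points (Y-flipped): 59.14,125.06 38.35,99.60 70.80,94.33.

Run 3: the run's S813 means `#ff0000` (cut). The run returns to its start, so emit a `<polygon>` with points (Y-flipped): 35.31,56.56 55.78,56.56 55.78,105.84 35.31,105.84.

Run 4: the run's S281 means `#000000` (engrave). The run returns to its start, so emit a `<polygon>` with points (Y-flipped): 28.20,99.87 64.65,99.87 64.65,139.07 28.20,139.07.

Run 5: power S813 maps to stroke `#ff0000` (cut). The run returns to its start, so emit a `<polygon>` with points (Y-flipped): 30.33,84.28 27.17,76.65 19.54,73.49 11.91,76.65 8.75,84.28 11.91,91.91 19.54,95.07 27.17,91.91.

Run 6: power S281 maps to stroke `#000000` (engrave). The run returns to its start, so emit a `<polygon>` with points (Y-flipped): 12.47,181.05 22.65,115.19 21.66,58.36 71.58,186.81 32.49,180.75.

Run 7: the run's S813 means `#ff0000` (cut). The run returns to its start, so emit a `<polygon>` with points (Y-flipped): 53.07,146.58 50.97,141.52 45.91,139.42 40.85,141.52 38.75,146.58 40.85,151.64 45.91,153.74 50.97,151.64.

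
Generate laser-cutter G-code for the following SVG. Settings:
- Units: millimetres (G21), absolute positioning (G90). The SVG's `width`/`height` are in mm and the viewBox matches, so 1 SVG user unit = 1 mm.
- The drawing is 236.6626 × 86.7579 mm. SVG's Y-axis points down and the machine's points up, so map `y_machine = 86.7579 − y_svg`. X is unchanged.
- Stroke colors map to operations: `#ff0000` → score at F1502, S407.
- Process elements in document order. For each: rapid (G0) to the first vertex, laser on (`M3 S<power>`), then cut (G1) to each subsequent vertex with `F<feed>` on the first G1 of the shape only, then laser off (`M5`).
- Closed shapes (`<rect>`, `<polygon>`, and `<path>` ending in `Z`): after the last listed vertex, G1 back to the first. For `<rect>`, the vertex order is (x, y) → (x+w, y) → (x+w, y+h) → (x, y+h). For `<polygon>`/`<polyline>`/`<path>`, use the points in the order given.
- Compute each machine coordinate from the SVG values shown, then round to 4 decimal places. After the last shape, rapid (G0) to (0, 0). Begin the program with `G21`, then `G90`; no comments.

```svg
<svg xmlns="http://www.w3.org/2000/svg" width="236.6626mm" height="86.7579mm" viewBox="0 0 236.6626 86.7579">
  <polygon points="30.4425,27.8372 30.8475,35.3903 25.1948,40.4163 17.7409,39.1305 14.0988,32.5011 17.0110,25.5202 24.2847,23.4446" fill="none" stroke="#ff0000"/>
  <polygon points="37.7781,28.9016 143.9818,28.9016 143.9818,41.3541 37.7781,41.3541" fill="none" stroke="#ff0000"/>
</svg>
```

Since the viewBox matches the mm dimensions, user units are millimetres directly. The only transform is the Y-flip y_m = 86.7579 − y_svg.

Shape 1 is a regular polygon drawn with `<polygon>`. Its stroke #ff0000 means score at S407, F1502. After flipping Y the toolpath is (30.4425,58.9207) → (30.8475,51.3676) → (25.1948,46.3416) → (17.7409,47.6274) → (14.0988,54.2568) → (17.0110,61.2377) → (24.2847,63.3133) → (30.4425,58.9207), returning to the start.

Shape 2 is a rectangle drawn with `<polygon>`. Its stroke #ff0000 means score at S407, F1502. After flipping Y the toolpath is (37.7781,57.8563) → (143.9818,57.8563) → (143.9818,45.4038) → (37.7781,45.4038) → (37.7781,57.8563), returning to the start.

G21
G90
G0 X30.4425 Y58.9207
M3 S407
G1 X30.8475 Y51.3676 F1502
G1 X25.1948 Y46.3416
G1 X17.7409 Y47.6274
G1 X14.0988 Y54.2568
G1 X17.0110 Y61.2377
G1 X24.2847 Y63.3133
G1 X30.4425 Y58.9207
M5
G0 X37.7781 Y57.8563
M3 S407
G1 X143.9818 Y57.8563 F1502
G1 X143.9818 Y45.4038
G1 X37.7781 Y45.4038
G1 X37.7781 Y57.8563
M5
G0 X0.0000 Y0.0000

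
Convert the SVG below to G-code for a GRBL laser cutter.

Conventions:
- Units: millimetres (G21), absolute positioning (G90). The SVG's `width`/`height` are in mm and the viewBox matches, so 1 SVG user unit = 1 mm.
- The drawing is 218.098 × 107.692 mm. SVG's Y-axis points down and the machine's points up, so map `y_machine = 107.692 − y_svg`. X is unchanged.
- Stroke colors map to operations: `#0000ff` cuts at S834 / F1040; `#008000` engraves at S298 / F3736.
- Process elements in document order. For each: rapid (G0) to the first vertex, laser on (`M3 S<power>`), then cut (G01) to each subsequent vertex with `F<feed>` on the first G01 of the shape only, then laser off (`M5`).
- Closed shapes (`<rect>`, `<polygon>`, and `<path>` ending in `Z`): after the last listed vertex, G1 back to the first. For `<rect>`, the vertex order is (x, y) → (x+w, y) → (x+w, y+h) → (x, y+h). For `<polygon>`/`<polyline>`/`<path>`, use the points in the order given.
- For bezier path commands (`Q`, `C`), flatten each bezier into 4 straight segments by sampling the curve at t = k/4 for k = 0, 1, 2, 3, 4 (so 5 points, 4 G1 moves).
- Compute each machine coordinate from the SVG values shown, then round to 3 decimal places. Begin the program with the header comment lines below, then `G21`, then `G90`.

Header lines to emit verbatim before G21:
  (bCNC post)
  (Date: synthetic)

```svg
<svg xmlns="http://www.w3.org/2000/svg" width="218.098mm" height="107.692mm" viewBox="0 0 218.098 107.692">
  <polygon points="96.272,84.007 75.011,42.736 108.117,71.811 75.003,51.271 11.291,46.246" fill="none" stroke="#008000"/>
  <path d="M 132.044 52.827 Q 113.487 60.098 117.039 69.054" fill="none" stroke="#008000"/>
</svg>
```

(bCNC post)
(Date: synthetic)
G21
G90
G0 X96.272 Y23.685
M3 S298
G01 X75.011 Y64.956 F3736
G01 X108.117 Y35.881
G01 X75.003 Y56.421
G01 X11.291 Y61.446
G01 X96.272 Y23.685
M5
G0 X132.044 Y54.865
M3 S298
G01 X124.147 Y51.124 F3736
G01 X119.014 Y47.173
G01 X116.645 Y43.011
G01 X117.039 Y38.638
M5

1 u = 1 mm; y_m = 107.692 − y.

[1] `<polygon>` closed polygon, #008000→engrave S298 F3736: (96.272,23.685) → (75.011,64.956) → (108.117,35.881) → (75.003,56.421) → (11.291,61.446) → (96.272,23.685) (closed)

[2] `<path>` quadratic bezier, #008000→engrave S298 F3736: (132.044,54.865) → (124.147,51.124) → (119.014,47.173) → (116.645,43.011) → (117.039,38.638)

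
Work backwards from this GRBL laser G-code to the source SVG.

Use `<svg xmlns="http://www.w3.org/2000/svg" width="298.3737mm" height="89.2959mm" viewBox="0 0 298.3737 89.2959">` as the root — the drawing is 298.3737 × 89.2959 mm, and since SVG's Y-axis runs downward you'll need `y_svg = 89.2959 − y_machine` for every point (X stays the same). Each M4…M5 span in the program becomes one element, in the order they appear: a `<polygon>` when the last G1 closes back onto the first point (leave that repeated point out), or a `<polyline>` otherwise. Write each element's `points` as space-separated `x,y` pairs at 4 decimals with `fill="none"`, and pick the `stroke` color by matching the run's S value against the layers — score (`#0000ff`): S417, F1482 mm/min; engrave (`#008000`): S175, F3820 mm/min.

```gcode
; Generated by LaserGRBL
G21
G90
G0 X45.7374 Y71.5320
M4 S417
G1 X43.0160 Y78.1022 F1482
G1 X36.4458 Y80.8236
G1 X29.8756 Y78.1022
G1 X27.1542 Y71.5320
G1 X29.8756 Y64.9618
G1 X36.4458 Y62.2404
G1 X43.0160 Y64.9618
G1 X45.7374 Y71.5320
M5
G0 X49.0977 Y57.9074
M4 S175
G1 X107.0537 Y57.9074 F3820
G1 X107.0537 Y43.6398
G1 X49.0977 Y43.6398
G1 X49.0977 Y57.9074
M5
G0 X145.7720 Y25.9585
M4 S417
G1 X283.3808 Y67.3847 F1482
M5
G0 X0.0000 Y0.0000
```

<svg xmlns="http://www.w3.org/2000/svg" width="298.3737mm" height="89.2959mm" viewBox="0 0 298.3737 89.2959">
  <polygon points="45.7374,17.7639 43.0160,11.1937 36.4458,8.4723 29.8756,11.1937 27.1542,17.7639 29.8756,24.3341 36.4458,27.0555 43.0160,24.3341" fill="none" stroke="#0000ff"/>
  <polygon points="49.0977,31.3885 107.0537,31.3885 107.0537,45.6561 49.0977,45.6561" fill="none" stroke="#008000"/>
  <polyline points="145.7720,63.3374 283.3808,21.9112" fill="none" stroke="#0000ff"/>
</svg>

y_svg = 89.2959 − y_m.

[1] S417→`#0000ff` (score); closed run; points: 45.7374,17.7639 43.0160,11.1937 36.4458,8.4723 29.8756,11.1937 27.1542,17.7639 29.8756,24.3341 36.4458,27.0555 43.0160,24.3341

[2] S175→`#008000` (engrave); closed run; points: 49.0977,31.3885 107.0537,31.3885 107.0537,45.6561 49.0977,45.6561

[3] S417→`#0000ff` (score); open run; points: 145.7720,63.3374 283.3808,21.9112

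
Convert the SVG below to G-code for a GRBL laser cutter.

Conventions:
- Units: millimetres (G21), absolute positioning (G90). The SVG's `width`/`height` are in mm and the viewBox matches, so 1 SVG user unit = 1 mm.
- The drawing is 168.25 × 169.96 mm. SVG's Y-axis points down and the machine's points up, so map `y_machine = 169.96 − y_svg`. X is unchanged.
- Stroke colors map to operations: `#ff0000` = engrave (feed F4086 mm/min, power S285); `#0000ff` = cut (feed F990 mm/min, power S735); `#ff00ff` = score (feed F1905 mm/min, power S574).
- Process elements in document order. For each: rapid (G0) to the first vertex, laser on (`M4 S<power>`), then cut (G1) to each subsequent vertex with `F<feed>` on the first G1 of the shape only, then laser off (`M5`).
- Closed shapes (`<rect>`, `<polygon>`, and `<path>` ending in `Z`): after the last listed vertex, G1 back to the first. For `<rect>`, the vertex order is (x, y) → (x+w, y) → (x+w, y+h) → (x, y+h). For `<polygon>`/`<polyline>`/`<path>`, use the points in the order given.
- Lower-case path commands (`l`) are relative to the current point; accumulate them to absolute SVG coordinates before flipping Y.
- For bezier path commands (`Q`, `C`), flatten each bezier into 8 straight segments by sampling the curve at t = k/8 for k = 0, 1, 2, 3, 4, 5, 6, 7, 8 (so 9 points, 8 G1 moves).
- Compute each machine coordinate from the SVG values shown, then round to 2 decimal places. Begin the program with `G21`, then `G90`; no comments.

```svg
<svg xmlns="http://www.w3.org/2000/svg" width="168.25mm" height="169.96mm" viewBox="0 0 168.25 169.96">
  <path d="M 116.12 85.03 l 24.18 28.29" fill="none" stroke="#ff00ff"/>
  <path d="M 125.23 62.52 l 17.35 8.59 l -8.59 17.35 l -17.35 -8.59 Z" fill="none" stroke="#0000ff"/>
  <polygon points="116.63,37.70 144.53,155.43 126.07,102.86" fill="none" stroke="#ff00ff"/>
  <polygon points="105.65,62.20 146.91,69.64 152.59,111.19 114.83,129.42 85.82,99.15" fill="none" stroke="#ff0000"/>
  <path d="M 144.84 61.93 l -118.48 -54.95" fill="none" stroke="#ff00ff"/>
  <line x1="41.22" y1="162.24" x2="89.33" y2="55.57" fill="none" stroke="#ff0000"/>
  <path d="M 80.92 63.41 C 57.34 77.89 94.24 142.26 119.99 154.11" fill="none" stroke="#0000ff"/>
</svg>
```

G21
G90
G0 X116.12 Y84.93
M4 S574
G1 X140.30 Y56.64 F1905
M5
G0 X125.23 Y107.44
M4 S735
G1 X142.58 Y98.85 F990
G1 X133.99 Y81.50
G1 X116.64 Y90.09
G1 X125.23 Y107.44
M5
G0 X116.63 Y132.26
M4 S574
G1 X144.53 Y14.53 F1905
G1 X126.07 Y67.10
G1 X116.63 Y132.26
M5
G0 X105.65 Y107.76
M4 S285
G1 X146.91 Y100.32 F4086
G1 X152.59 Y58.77
G1 X114.83 Y40.54
G1 X85.82 Y70.81
G1 X105.65 Y107.76
M5
G0 X144.84 Y108.03
M4 S574
G1 X26.36 Y162.98 F1905
M5
G0 X41.22 Y7.72
M4 S285
G1 X89.33 Y114.39 F4086
M5
G0 X80.92 Y106.55
M4 S735
G1 X74.77 Y98.98 F990
G1 X73.46 Y87.94
G1 X76.13 Y74.61
G1 X81.96 Y60.21
G1 X90.09 Y45.94
G1 X99.71 Y32.98
G1 X109.95 Y22.56
G1 X119.99 Y15.85
M5

Since the viewBox matches the mm dimensions, user units are millimetres directly. The only transform is the Y-flip y_m = 169.96 − y_svg.

Shape 1 is a line segment drawn with `<path>`. Its stroke #ff00ff means score at S574, F1905. After flipping Y the toolpath is (116.12,84.93) → (140.30,56.64).

Shape 2 is a regular polygon drawn with `<path>`. Its stroke #0000ff means cut at S735, F990. After flipping Y the toolpath is (125.23,107.44) → (142.58,98.85) → (133.99,81.50) → (116.64,90.09) → (125.23,107.44), returning to the start.

Shape 3 is a closed polygon drawn with `<polygon>`. Its stroke #ff00ff means score at S574, F1905. After flipping Y the toolpath is (116.63,132.26) → (144.53,14.53) → (126.07,67.10) → (116.63,132.26), returning to the start.

Shape 4 is a regular polygon drawn with `<polygon>`. Its stroke #ff0000 means engrave at S285, F4086. After flipping Y the toolpath is (105.65,107.76) → (146.91,100.32) → (152.59,58.77) → (114.83,40.54) → (85.82,70.81) → (105.65,107.76), returning to the start.

Shape 5 is a line segment drawn with `<path>`. Its stroke #ff00ff means score at S574, F1905. After flipping Y the toolpath is (144.84,108.03) → (26.36,162.98).

Shape 6 is a line segment drawn with `<line>`. Its stroke #ff0000 means engrave at S285, F4086. After flipping Y the toolpath is (41.22,7.72) → (89.33,114.39).

Shape 7 is a cubic bezier drawn with `<path>`. Its stroke #0000ff means cut at S735, F990. After flipping Y the toolpath is (80.92,106.55) → (74.77,98.98) → (73.46,87.94) → (76.13,74.61) → (81.96,60.21) → (90.09,45.94) → (99.71,32.98) → (109.95,22.56) → (119.99,15.85).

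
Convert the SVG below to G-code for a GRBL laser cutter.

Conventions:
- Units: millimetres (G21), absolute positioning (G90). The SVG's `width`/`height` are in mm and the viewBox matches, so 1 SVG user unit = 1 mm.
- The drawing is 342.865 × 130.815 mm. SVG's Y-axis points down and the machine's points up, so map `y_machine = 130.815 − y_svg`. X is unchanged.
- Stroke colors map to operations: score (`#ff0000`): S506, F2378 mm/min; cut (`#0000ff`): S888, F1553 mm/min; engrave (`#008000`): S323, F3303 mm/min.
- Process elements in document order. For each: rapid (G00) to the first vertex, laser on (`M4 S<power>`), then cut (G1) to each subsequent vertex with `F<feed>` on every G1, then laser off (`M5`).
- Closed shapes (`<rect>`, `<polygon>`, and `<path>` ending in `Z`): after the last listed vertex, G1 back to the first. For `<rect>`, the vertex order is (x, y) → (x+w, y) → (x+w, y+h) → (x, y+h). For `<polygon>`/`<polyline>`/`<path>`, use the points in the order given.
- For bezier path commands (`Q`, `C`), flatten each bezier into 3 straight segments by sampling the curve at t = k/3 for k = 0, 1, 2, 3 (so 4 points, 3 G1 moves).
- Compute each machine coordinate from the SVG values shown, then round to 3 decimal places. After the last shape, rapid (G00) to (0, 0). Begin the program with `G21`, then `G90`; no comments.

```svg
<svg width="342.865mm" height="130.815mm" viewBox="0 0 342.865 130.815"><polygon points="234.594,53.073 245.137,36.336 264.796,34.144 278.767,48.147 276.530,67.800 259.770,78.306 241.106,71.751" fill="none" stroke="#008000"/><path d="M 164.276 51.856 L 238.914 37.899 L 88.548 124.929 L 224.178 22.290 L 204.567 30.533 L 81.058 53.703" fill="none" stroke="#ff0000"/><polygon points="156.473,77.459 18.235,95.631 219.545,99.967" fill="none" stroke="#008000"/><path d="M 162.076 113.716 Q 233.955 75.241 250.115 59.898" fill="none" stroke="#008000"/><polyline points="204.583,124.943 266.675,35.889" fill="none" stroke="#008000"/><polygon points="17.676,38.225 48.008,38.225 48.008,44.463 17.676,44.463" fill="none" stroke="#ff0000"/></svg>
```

G21
G90
G00 X234.594 Y77.742
M4 S323
G1 X245.137 Y94.479 F3303
G1 X264.796 Y96.671 F3303
G1 X278.767 Y82.668 F3303
G1 X276.530 Y63.015 F3303
G1 X259.770 Y52.509 F3303
G1 X241.106 Y59.064 F3303
G1 X234.594 Y77.742 F3303
M5
G00 X164.276 Y78.959
M4 S506
G1 X238.914 Y92.916 F2378
G1 X88.548 Y5.886 F2378
G1 X224.178 Y108.525 F2378
G1 X204.567 Y100.282 F2378
G1 X81.058 Y77.112 F2378
M5
G00 X156.473 Y53.356
M4 S323
G1 X18.235 Y35.184 F3303
G1 X219.545 Y30.848 F3303
G1 X156.473 Y53.356 F3303
M5
G00 X162.076 Y17.099
M4 S323
G1 X203.804 Y40.179 F3303
G1 X233.151 Y58.118 F3303
G1 X250.115 Y70.917 F3303
M5
G00 X204.583 Y5.872
M4 S323
G1 X266.675 Y94.926 F3303
M5
G00 X17.676 Y92.590
M4 S506
G1 X48.008 Y92.590 F2378
G1 X48.008 Y86.352 F2378
G1 X17.676 Y86.352 F2378
G1 X17.676 Y92.590 F2378
M5
G00 X0.000 Y0.000

Since the viewBox matches the mm dimensions, user units are millimetres directly. The only transform is the Y-flip y_m = 130.815 − y_svg.

Shape 1 is a regular polygon drawn with `<polygon>`. Its stroke #008000 means engrave at S323, F3303. After flipping Y the toolpath is (234.594,77.742) → (245.137,94.479) → (264.796,96.671) → (278.767,82.668) → (276.530,63.015) → (259.770,52.509) → (241.106,59.064) → (234.594,77.742), returning to the start.

Shape 2 is a open polyline drawn with `<path>`. Its stroke #ff0000 means score at S506, F2378. After flipping Y the toolpath is (164.276,78.959) → (238.914,92.916) → (88.548,5.886) → (224.178,108.525) → (204.567,100.282) → (81.058,77.112).

Shape 3 is a closed polygon drawn with `<polygon>`. Its stroke #008000 means engrave at S323, F3303. After flipping Y the toolpath is (156.473,53.356) → (18.235,35.184) → (219.545,30.848) → (156.473,53.356), returning to the start.

Shape 4 is a quadratic bezier drawn with `<path>`. Its stroke #008000 means engrave at S323, F3303. After flipping Y the toolpath is (162.076,17.099) → (203.804,40.179) → (233.151,58.118) → (250.115,70.917).

Shape 5 is a line segment drawn with `<polyline>`. Its stroke #008000 means engrave at S323, F3303. After flipping Y the toolpath is (204.583,5.872) → (266.675,94.926).

Shape 6 is a rectangle drawn with `<polygon>`. Its stroke #ff0000 means score at S506, F2378. After flipping Y the toolpath is (17.676,92.590) → (48.008,92.590) → (48.008,86.352) → (17.676,86.352) → (17.676,92.590), returning to the start.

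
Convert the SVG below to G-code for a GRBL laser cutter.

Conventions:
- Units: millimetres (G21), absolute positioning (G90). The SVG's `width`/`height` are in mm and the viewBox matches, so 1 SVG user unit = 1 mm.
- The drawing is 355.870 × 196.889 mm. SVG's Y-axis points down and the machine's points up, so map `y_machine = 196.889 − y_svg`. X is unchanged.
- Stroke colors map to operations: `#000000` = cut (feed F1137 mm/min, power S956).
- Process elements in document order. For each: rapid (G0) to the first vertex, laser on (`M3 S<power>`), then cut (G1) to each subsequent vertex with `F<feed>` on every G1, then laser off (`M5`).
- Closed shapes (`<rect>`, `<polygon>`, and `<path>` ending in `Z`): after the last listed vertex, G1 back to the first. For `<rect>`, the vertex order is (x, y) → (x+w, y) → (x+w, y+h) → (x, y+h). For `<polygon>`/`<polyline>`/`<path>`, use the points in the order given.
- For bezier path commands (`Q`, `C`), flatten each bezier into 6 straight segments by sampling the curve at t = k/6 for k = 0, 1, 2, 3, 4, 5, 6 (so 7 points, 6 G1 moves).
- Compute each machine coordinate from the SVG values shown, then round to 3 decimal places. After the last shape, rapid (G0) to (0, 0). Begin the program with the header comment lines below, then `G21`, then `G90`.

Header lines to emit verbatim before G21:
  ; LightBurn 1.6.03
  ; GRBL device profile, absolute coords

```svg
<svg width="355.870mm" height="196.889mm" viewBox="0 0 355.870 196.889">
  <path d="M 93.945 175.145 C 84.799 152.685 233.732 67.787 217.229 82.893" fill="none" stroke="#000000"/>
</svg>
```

1 u = 1 mm; y_m = 196.889 − y.

[1] `<path>` cubic bezier, #000000→cut S956 F1137: (93.945,21.744) → (101.047,37.425) → (125.510,59.000) → (158.346,81.957) → (190.569,101.784) → (213.192,113.967) → (217.229,113.996)

; LightBurn 1.6.03
; GRBL device profile, absolute coords
G21
G90
G0 X93.945 Y21.744
M3 S956
G1 X101.047 Y37.425 F1137
G1 X125.510 Y59.000 F1137
G1 X158.346 Y81.957 F1137
G1 X190.569 Y101.784 F1137
G1 X213.192 Y113.967 F1137
G1 X217.229 Y113.996 F1137
M5
G0 X0.000 Y0.000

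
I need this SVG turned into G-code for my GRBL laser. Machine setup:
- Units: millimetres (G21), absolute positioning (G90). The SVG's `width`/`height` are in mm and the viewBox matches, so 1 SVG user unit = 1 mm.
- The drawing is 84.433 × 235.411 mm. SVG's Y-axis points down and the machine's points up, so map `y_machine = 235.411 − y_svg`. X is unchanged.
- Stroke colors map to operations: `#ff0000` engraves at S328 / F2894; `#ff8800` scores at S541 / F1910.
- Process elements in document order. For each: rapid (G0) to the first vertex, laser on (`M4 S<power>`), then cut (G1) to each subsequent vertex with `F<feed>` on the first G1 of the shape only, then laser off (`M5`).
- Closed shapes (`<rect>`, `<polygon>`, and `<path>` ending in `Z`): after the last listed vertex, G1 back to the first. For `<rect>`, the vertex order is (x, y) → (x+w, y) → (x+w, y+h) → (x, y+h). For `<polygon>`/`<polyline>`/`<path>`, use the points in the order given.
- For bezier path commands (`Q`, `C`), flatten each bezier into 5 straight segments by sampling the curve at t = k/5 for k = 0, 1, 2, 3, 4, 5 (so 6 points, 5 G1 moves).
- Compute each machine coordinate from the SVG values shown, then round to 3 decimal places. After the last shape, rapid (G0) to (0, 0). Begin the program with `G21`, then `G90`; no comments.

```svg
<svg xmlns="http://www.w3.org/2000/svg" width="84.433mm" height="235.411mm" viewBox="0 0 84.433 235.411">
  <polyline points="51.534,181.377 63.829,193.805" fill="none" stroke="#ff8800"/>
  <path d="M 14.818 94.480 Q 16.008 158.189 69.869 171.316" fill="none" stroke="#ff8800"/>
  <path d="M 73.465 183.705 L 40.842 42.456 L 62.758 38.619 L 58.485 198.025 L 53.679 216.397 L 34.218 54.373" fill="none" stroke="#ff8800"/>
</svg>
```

G21
G90
G0 X51.534 Y54.034
M4 S541
G1 X63.829 Y41.606 F1910
M5
G0 X14.818 Y140.931
M4 S541
G1 X17.401 Y117.471 F1910
G1 X24.197 Y98.057
G1 X35.208 Y82.690
G1 X50.431 Y71.369
G1 X69.869 Y64.095
M5
G0 X73.465 Y51.706
M4 S541
G1 X40.842 Y192.955 F1910
G1 X62.758 Y196.792
G1 X58.485 Y37.386
G1 X53.679 Y19.014
G1 X34.218 Y181.038
M5
G0 X0.000 Y0.000

1 u = 1 mm; y_m = 235.411 − y.

[1] `<polyline>` line segment, #ff8800→score S541 F1910: (51.534,54.034) → (63.829,41.606)

[2] `<path>` quadratic bezier, #ff8800→score S541 F1910: (14.818,140.931) → (17.401,117.471) → (24.197,98.057) → (35.208,82.690) → (50.431,71.369) → (69.869,64.095)

[3] `<path>` open polyline, #ff8800→score S541 F1910: (73.465,51.706) → (40.842,192.955) → (62.758,196.792) → (58.485,37.386) → (53.679,19.014) → (34.218,181.038)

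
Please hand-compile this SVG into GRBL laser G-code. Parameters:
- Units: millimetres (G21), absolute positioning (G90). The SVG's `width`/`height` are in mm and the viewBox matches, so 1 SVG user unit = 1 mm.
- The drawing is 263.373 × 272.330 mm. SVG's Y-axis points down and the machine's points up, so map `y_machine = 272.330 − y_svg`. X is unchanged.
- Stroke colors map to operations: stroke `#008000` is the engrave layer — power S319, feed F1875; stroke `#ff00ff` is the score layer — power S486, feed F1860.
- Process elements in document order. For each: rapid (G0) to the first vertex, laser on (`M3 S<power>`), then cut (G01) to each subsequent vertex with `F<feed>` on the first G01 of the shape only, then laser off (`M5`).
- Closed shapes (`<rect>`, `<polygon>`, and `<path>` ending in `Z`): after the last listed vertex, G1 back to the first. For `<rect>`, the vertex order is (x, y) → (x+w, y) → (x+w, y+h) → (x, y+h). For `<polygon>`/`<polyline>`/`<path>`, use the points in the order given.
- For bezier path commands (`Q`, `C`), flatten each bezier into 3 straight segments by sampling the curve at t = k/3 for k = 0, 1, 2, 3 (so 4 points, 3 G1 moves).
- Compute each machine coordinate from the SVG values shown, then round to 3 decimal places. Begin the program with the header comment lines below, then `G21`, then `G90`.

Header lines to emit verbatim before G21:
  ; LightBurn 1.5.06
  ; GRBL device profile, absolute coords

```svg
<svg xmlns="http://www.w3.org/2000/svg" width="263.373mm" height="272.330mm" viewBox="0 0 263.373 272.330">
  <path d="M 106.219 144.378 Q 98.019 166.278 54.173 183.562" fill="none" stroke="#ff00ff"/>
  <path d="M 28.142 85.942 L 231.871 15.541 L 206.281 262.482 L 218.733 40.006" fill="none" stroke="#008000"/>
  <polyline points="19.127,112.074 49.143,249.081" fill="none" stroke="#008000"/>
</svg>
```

; LightBurn 1.5.06
; GRBL device profile, absolute coords
G21
G90
G0 X106.219 Y127.952
M3 S486
G01 X96.792 Y113.865 F1860
G01 X79.443 Y100.804
G01 X54.173 Y88.768
M5
G0 X28.142 Y186.388
M3 S319
G01 X231.871 Y256.789 F1875
G01 X206.281 Y9.848
G01 X218.733 Y232.324
M5
G0 X19.127 Y160.256
M3 S319
G01 X49.143 Y23.249 F1875
M5

Since the viewBox matches the mm dimensions, user units are millimetres directly. The only transform is the Y-flip y_m = 272.330 − y_svg.

Shape 1 is a quadratic bezier drawn with `<path>`. Its stroke #ff00ff means score at S486, F1860. After flipping Y the toolpath is (106.219,127.952) → (96.792,113.865) → (79.443,100.804) → (54.173,88.768).

Shape 2 is a open polyline drawn with `<path>`. Its stroke #008000 means engrave at S319, F1875. After flipping Y the toolpath is (28.142,186.388) → (231.871,256.789) → (206.281,9.848) → (218.733,232.324).

Shape 3 is a line segment drawn with `<polyline>`. Its stroke #008000 means engrave at S319, F1875. After flipping Y the toolpath is (19.127,160.256) → (49.143,23.249).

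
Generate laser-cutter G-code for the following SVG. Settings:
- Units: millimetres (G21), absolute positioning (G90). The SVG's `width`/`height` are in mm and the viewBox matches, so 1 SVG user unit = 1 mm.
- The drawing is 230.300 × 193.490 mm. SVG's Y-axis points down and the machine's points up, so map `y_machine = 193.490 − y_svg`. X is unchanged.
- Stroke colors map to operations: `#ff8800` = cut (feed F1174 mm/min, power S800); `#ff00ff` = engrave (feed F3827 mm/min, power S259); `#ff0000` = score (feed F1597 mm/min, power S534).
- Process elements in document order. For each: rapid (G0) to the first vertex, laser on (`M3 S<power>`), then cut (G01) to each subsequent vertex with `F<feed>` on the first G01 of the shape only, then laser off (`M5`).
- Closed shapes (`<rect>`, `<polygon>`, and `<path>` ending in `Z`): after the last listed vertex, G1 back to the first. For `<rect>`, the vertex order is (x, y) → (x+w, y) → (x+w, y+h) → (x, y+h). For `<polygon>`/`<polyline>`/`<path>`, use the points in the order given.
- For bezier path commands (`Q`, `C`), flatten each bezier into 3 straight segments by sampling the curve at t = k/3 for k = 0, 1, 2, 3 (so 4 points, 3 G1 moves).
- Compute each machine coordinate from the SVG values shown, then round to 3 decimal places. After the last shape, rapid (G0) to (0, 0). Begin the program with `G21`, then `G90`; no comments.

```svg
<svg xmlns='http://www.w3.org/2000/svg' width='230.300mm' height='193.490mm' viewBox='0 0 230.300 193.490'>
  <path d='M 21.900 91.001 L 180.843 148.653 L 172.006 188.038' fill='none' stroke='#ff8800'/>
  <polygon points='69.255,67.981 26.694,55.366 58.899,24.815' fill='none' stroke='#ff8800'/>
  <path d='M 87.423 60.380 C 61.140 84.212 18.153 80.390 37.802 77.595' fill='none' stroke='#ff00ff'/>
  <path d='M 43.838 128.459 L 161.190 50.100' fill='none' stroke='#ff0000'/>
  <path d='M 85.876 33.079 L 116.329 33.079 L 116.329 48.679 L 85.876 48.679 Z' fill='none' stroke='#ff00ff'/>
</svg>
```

1 u = 1 mm; y_m = 193.490 − y.

[1] `<path>` open polyline, #ff8800→cut S800 F1174: (21.900,102.489) → (180.843,44.837) → (172.006,5.452)

[2] `<polygon>` regular polygon, #ff8800→cut S800 F1174: (69.255,125.509) → (26.694,138.124) → (58.899,168.675) → (69.255,125.509) (closed)

[3] `<path>` cubic bezier, #ff00ff→engrave S259 F3827: (87.423,133.110) → (58.511,117.434) → (36.093,113.820) → (37.802,115.895)

[4] `<path>` line segment, #ff0000→score S534 F1597: (43.838,65.031) → (161.190,143.390)

[5] `<path>` rectangle, #ff00ff→engrave S259 F3827: (85.876,160.411) → (116.329,160.411) → (116.329,144.811) → (85.876,144.811) → (85.876,160.411) (closed)

G21
G90
G0 X21.900 Y102.489
M3 S800
G01 X180.843 Y44.837 F1174
G01 X172.006 Y5.452
M5
G0 X69.255 Y125.509
M3 S800
G01 X26.694 Y138.124 F1174
G01 X58.899 Y168.675
G01 X69.255 Y125.509
M5
G0 X87.423 Y133.110
M3 S259
G01 X58.511 Y117.434 F3827
G01 X36.093 Y113.820
G01 X37.802 Y115.895
M5
G0 X43.838 Y65.031
M3 S534
G01 X161.190 Y143.390 F1597
M5
G0 X85.876 Y160.411
M3 S259
G01 X116.329 Y160.411 F3827
G01 X116.329 Y144.811
G01 X85.876 Y144.811
G01 X85.876 Y160.411
M5
G0 X0.000 Y0.000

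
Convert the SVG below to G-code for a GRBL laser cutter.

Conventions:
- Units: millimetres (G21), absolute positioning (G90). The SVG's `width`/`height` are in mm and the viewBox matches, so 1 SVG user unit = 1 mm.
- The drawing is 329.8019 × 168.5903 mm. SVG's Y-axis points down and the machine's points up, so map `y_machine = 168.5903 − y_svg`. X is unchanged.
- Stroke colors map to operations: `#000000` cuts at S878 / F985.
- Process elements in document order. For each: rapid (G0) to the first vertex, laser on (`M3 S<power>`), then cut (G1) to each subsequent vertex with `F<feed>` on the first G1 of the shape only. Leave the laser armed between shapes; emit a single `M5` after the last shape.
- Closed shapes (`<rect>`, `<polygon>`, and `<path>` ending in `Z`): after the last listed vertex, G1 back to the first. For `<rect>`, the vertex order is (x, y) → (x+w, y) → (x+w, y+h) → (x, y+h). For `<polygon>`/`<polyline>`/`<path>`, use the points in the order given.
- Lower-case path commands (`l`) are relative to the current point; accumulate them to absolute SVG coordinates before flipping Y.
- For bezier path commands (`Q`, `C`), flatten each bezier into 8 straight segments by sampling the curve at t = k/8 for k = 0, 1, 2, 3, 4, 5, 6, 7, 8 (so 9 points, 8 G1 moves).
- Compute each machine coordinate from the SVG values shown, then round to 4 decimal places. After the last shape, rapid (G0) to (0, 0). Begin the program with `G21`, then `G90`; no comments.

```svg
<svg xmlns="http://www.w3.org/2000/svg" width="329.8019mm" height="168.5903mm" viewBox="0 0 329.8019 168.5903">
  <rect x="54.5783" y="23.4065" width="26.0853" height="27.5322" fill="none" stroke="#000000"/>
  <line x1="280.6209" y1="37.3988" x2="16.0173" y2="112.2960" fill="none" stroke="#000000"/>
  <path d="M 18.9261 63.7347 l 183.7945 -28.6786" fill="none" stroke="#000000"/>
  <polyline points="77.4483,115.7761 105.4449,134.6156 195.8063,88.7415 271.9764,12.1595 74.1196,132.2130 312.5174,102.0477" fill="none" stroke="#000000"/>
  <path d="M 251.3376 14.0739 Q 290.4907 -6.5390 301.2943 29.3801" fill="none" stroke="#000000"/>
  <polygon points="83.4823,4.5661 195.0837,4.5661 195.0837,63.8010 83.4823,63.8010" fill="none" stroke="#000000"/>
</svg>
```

G21
G90
G0 X54.5783 Y145.1838
M3 S878
G1 X80.6636 Y145.1838 F985
G1 X80.6636 Y117.6516
G1 X54.5783 Y117.6516
G1 X54.5783 Y145.1838
G0 X280.6209 Y131.1915
M3 S878
G1 X16.0173 Y56.2943 F985
G0 X18.9261 Y104.8556
M3 S878
G1 X202.7206 Y133.5342 F985
G0 X77.4483 Y52.8142
M3 S878
G1 X105.4449 Y33.9747 F985
G1 X195.8063 Y79.8488
G1 X271.9764 Y156.4308
G1 X74.1196 Y36.3773
G1 X312.5174 Y66.5426
G0 X251.3376 Y154.5164
M3 S878
G1 X260.6829 Y158.7863 F985
G1 X269.1423 Y161.2896
G1 X276.7158 Y162.0263
G1 X283.4033 Y160.9963
G1 X289.2050 Y158.1997
G1 X294.1207 Y153.6365
G1 X298.1504 Y147.3067
G1 X301.2943 Y139.2102
G0 X83.4823 Y164.0242
M3 S878
G1 X195.0837 Y164.0242 F985
G1 X195.0837 Y104.7893
G1 X83.4823 Y104.7893
G1 X83.4823 Y164.0242
M5
G0 X0.0000 Y0.0000

viewBox `0 0 329.8019 168.5903` with mm width/height → 1 unit = 1 mm. Flip: y_m = 168.5903 − y_svg.

**Shape 1** — `<rect>` rectangle, stroke `#000000` → cut (S878, F985). Machine vertices: (54.5783,145.1838) → (80.6636,145.1838) → (80.6636,117.6516) → (54.5783,117.6516) → (54.5783,145.1838). Closed: final G1 returns to the first vertex.

**Shape 2** — `<line>` line segment, stroke `#000000` → cut (S878, F985). Machine vertices: (280.6209,131.1915) → (16.0173,56.2943). Open path.

**Shape 3** — `<path>` line segment, stroke `#000000` → cut (S878, F985). Machine vertices: (18.9261,104.8556) → (202.7206,133.5342). Open path.

**Shape 4** — `<polyline>` open polyline, stroke `#000000` → cut (S878, F985). Machine vertices: (77.4483,52.8142) → (105.4449,33.9747) → (195.8063,79.8488) → (271.9764,156.4308) → (74.1196,36.3773) → (312.5174,66.5426). Open path.

**Shape 5** — `<path>` quadratic bezier, stroke `#000000` → cut (S878, F985). Control points (SVG): P0=(251.3376,14.0739), P1=(290.4907,-6.5390), P2=(301.2943,29.3801); sampled at t=k/8. Machine vertices: (251.3376,154.5164) → (260.6829,158.7863) → (269.1423,161.2896) → (276.7158,162.0263) → (283.4033,160.9963) → (289.2050,158.1997) → (294.1207,153.6365) → (298.1504,147.3067) → (301.2943,139.2102). Open path.

**Shape 6** — `<polygon>` rectangle, stroke `#000000` → cut (S878, F985). Machine vertices: (83.4823,164.0242) → (195.0837,164.0242) → (195.0837,104.7893) → (83.4823,104.7893) → (83.4823,164.0242). Closed: final G1 returns to the first vertex.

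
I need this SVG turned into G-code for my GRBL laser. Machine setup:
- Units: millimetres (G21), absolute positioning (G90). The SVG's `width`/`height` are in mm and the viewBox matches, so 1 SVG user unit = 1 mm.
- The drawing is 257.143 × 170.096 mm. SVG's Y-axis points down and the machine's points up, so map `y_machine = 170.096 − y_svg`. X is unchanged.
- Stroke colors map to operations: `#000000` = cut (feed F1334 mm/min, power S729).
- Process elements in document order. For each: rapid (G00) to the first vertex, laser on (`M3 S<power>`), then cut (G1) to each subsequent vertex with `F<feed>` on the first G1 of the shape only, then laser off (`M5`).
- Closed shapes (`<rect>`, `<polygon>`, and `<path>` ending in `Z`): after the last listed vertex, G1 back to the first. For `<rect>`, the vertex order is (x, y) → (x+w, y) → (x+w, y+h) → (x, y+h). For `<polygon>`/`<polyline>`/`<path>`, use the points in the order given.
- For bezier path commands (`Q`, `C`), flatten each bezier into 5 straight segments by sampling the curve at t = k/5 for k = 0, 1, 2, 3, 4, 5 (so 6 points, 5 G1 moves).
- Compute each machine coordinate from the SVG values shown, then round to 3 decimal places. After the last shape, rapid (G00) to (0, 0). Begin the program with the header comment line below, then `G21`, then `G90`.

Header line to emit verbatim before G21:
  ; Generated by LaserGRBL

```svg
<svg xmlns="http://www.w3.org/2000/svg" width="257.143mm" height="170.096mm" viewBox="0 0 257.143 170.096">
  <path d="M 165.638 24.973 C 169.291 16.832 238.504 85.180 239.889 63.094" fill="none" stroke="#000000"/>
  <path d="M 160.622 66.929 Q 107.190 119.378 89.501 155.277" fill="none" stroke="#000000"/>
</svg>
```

Since the viewBox matches the mm dimensions, user units are millimetres directly. The only transform is the Y-flip y_m = 170.096 − y_svg.

Shape 1 is a cubic bezier drawn with `<path>`. Its stroke #000000 means cut at S729, F1334. After flipping Y the toolpath is (165.638,145.123) → (174.630,142.164) → (192.954,128.861) → (214.206,113.224) → (231.986,103.267) → (239.889,107.002).

Shape 2 is a quadratic bezier drawn with `<path>`. Its stroke #000000 means cut at S729, F1334. After flipping Y the toolpath is (160.622,103.167) → (140.679,82.849) → (123.595,63.856) → (109.371,46.186) → (98.006,29.841) → (89.501,14.819).

; Generated by LaserGRBL
G21
G90
G00 X165.638 Y145.123
M3 S729
G1 X174.630 Y142.164 F1334
G1 X192.954 Y128.861
G1 X214.206 Y113.224
G1 X231.986 Y103.267
G1 X239.889 Y107.002
M5
G00 X160.622 Y103.167
M3 S729
G1 X140.679 Y82.849 F1334
G1 X123.595 Y63.856
G1 X109.371 Y46.186
G1 X98.006 Y29.841
G1 X89.501 Y14.819
M5
G00 X0.000 Y0.000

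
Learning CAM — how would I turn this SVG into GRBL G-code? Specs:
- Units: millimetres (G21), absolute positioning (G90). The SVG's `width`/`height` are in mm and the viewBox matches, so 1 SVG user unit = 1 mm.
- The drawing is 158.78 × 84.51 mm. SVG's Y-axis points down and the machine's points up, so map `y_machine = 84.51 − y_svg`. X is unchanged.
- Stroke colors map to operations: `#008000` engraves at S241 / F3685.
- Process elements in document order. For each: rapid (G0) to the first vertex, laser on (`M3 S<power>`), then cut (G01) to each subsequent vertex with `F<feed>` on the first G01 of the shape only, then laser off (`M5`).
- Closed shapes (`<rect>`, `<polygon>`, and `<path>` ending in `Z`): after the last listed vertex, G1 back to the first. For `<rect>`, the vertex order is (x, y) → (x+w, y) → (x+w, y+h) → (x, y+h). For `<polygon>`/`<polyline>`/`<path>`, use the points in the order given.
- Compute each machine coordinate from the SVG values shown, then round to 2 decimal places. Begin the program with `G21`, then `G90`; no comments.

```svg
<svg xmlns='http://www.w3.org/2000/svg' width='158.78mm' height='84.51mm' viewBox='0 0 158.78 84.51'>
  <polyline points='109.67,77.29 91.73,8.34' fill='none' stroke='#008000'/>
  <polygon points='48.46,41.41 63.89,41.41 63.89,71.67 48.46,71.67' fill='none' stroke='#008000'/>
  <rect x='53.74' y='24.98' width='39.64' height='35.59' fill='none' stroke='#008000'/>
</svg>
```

Since the viewBox matches the mm dimensions, user units are millimetres directly. The only transform is the Y-flip y_m = 84.51 − y_svg.

Shape 1 is a line segment drawn with `<polyline>`. Its stroke #008000 means engrave at S241, F3685. After flipping Y the toolpath is (109.67,7.22) → (91.73,76.17).

Shape 2 is a rectangle drawn with `<polygon>`. Its stroke #008000 means engrave at S241, F3685. After flipping Y the toolpath is (48.46,43.10) → (63.89,43.10) → (63.89,12.84) → (48.46,12.84) → (48.46,43.10), returning to the start.

Shape 3 is a rectangle drawn with `<rect>`. Its stroke #008000 means engrave at S241, F3685. After flipping Y the toolpath is (53.74,59.53) → (93.38,59.53) → (93.38,23.94) → (53.74,23.94) → (53.74,59.53), returning to the start.

G21
G90
G0 X109.67 Y7.22
M3 S241
G01 X91.73 Y76.17 F3685
M5
G0 X48.46 Y43.10
M3 S241
G01 X63.89 Y43.10 F3685
G01 X63.89 Y12.84
G01 X48.46 Y12.84
G01 X48.46 Y43.10
M5
G0 X53.74 Y59.53
M3 S241
G01 X93.38 Y59.53 F3685
G01 X93.38 Y23.94
G01 X53.74 Y23.94
G01 X53.74 Y59.53
M5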